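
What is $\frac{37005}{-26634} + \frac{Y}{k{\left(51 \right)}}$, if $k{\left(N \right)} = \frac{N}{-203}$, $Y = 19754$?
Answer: $- \frac{2094232913}{26634} \approx -78630.0$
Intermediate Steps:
$k{\left(N \right)} = - \frac{N}{203}$ ($k{\left(N \right)} = N \left(- \frac{1}{203}\right) = - \frac{N}{203}$)
$\frac{37005}{-26634} + \frac{Y}{k{\left(51 \right)}} = \frac{37005}{-26634} + \frac{19754}{\left(- \frac{1}{203}\right) 51} = 37005 \left(- \frac{1}{26634}\right) + \frac{19754}{- \frac{51}{203}} = - \frac{12335}{8878} + 19754 \left(- \frac{203}{51}\right) = - \frac{12335}{8878} - \frac{235886}{3} = - \frac{2094232913}{26634}$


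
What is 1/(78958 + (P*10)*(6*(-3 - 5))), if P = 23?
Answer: 1/67918 ≈ 1.4724e-5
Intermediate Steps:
1/(78958 + (P*10)*(6*(-3 - 5))) = 1/(78958 + (23*10)*(6*(-3 - 5))) = 1/(78958 + 230*(6*(-8))) = 1/(78958 + 230*(-48)) = 1/(78958 - 11040) = 1/67918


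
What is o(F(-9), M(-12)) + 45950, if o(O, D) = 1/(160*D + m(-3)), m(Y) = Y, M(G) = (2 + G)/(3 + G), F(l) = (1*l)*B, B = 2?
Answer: 72279359/1573 ≈ 45950.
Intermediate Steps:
F(l) = 2*l (F(l) = (1*l)*2 = l*2 = 2*l)
M(G) = (2 + G)/(3 + G)
o(O, D) = 1/(-3 + 160*D) (o(O, D) = 1/(160*D - 3) = 1/(-3 + 160*D))
o(F(-9), M(-12)) + 45950 = 1/(-3 + 160*((2 - 12)/(3 - 12))) + 45950 = 1/(-3 + 160*(-10/(-9))) + 45950 = 1/(-3 + 160*(-⅑*(-10))) + 45950 = 1/(-3 + 160*(10/9)) + 45950 = 1/(-3 + 1600/9) + 45950 = 1/(1573/9) + 45950 = 9/1573 + 45950 = 72279359/1573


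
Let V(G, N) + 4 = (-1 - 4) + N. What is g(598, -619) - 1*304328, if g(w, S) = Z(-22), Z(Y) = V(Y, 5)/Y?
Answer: -3347606/11 ≈ -3.0433e+5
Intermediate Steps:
V(G, N) = -9 + N (V(G, N) = -4 + ((-1 - 4) + N) = -4 + (-5 + N) = -9 + N)
Z(Y) = -4/Y (Z(Y) = (-9 + 5)/Y = -4/Y)
g(w, S) = 2/11 (g(w, S) = -4/(-22) = -4*(-1/22) = 2/11)
g(598, -619) - 1*304328 = 2/11 - 1*304328 = 2/11 - 304328 = -3347606/11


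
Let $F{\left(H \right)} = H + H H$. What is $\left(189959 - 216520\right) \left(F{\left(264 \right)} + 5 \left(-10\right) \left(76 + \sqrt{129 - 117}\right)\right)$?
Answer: $-1757275760 + 2656100 \sqrt{3} \approx -1.7527 \cdot 10^{9}$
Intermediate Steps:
$F{\left(H \right)} = H + H^{2}$
$\left(189959 - 216520\right) \left(F{\left(264 \right)} + 5 \left(-10\right) \left(76 + \sqrt{129 - 117}\right)\right) = \left(189959 - 216520\right) \left(264 \left(1 + 264\right) + 5 \left(-10\right) \left(76 + \sqrt{129 - 117}\right)\right) = - 26561 \left(264 \cdot 265 - 50 \left(76 + \sqrt{12}\right)\right) = - 26561 \left(69960 - 50 \left(76 + 2 \sqrt{3}\right)\right) = - 26561 \left(69960 - \left(3800 + 100 \sqrt{3}\right)\right) = - 26561 \left(66160 - 100 \sqrt{3}\right) = -1757275760 + 2656100 \sqrt{3}$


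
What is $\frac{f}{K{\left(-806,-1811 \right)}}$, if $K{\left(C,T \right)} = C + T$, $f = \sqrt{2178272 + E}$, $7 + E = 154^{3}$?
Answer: $- \frac{\sqrt{5830529}}{2617} \approx -0.92268$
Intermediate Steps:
$E = 3652257$ ($E = -7 + 154^{3} = -7 + 3652264 = 3652257$)
$f = \sqrt{5830529}$ ($f = \sqrt{2178272 + 3652257} = \sqrt{5830529} \approx 2414.6$)
$\frac{f}{K{\left(-806,-1811 \right)}} = \frac{\sqrt{5830529}}{-806 - 1811} = \frac{\sqrt{5830529}}{-2617} = \sqrt{5830529} \left(- \frac{1}{2617}\right) = - \frac{\sqrt{5830529}}{2617}$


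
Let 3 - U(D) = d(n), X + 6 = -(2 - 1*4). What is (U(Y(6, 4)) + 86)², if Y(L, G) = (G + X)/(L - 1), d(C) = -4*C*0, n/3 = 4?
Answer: 7921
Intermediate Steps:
n = 12 (n = 3*4 = 12)
d(C) = 0
X = -4 (X = -6 - (2 - 1*4) = -6 - (2 - 4) = -6 - 1*(-2) = -6 + 2 = -4)
Y(L, G) = (-4 + G)/(-1 + L) (Y(L, G) = (G - 4)/(L - 1) = (-4 + G)/(-1 + L))
U(D) = 3 (U(D) = 3 - 1*0 = 3 + 0 = 3)
(U(Y(6, 4)) + 86)² = (3 + 86)² = 89² = 7921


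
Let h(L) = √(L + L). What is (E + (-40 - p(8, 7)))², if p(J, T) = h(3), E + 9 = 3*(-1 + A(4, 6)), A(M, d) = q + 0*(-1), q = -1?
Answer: (55 + √6)² ≈ 3300.4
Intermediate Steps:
h(L) = √2*√L (h(L) = √(2*L) = √2*√L)
A(M, d) = -1 (A(M, d) = -1 + 0*(-1) = -1 + 0 = -1)
E = -15 (E = -9 + 3*(-1 - 1) = -9 + 3*(-2) = -9 - 6 = -15)
p(J, T) = √6 (p(J, T) = √2*√3 = √6)
(E + (-40 - p(8, 7)))² = (-15 + (-40 - √6))² = (-55 - √6)²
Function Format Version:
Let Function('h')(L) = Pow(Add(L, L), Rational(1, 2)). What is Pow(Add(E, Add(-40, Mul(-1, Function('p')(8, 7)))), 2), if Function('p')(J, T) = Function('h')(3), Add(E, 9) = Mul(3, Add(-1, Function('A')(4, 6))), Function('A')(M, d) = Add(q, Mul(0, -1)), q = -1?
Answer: Pow(Add(55, Pow(6, Rational(1, 2))), 2) ≈ 3300.4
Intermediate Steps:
Function('h')(L) = Mul(Pow(2, Rational(1, 2)), Pow(L, Rational(1, 2))) (Function('h')(L) = Pow(Mul(2, L), Rational(1, 2)) = Mul(Pow(2, Rational(1, 2)), Pow(L, Rational(1, 2))))
Function('A')(M, d) = -1 (Function('A')(M, d) = Add(-1, Mul(0, -1)) = Add(-1, 0) = -1)
E = -15 (E = Add(-9, Mul(3, Add(-1, -1))) = Add(-9, Mul(3, -2)) = Add(-9, -6) = -15)
Function('p')(J, T) = Pow(6, Rational(1, 2)) (Function('p')(J, T) = Mul(Pow(2, Rational(1, 2)), Pow(3, Rational(1, 2))) = Pow(6, Rational(1, 2)))
Pow(Add(E, Add(-40, Mul(-1, Function('p')(8, 7)))), 2) = Pow(Add(-15, Add(-40, Mul(-1, Pow(6, Rational(1, 2))))), 2) = Pow(Add(-55, Mul(-1, Pow(6, Rational(1, 2)))), 2)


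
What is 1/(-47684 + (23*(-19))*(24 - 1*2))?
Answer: -1/57298 ≈ -1.7453e-5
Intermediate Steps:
1/(-47684 + (23*(-19))*(24 - 1*2)) = 1/(-47684 - 437*(24 - 2)) = 1/(-47684 - 437*22) = 1/(-47684 - 9614) = 1/(-57298) = -1/57298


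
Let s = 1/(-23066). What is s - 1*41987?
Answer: -968472143/23066 ≈ -41987.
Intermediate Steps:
s = -1/23066 ≈ -4.3354e-5
s - 1*41987 = -1/23066 - 1*41987 = -1/23066 - 41987 = -968472143/23066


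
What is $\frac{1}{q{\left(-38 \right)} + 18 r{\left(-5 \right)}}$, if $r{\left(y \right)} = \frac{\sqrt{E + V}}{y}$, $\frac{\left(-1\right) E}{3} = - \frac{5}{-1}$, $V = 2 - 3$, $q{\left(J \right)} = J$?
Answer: $- \frac{475}{20642} + \frac{90 i}{10321} \approx -0.023011 + 0.0087201 i$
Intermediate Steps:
$V = -1$ ($V = 2 - 3 = -1$)
$E = -15$ ($E = - 3 \left(- \frac{5}{-1}\right) = - 3 \left(\left(-5\right) \left(-1\right)\right) = \left(-3\right) 5 = -15$)
$r{\left(y \right)} = \frac{4 i}{y}$ ($r{\left(y \right)} = \frac{\sqrt{-15 - 1}}{y} = \frac{\sqrt{-16}}{y} = \frac{4 i}{y}$)
$\frac{1}{q{\left(-38 \right)} + 18 r{\left(-5 \right)}} = \frac{1}{-38 + 18 \frac{4 i}{-5}} = \frac{1}{-38 + 18 \cdot 4 i \left(- \frac{1}{5}\right)} = \frac{1}{-38 + 18 \left(- \frac{4 i}{5}\right)} = \frac{1}{-38 - \frac{72 i}{5}} = \frac{25 \left(-38 + \frac{72 i}{5}\right)}{41284}$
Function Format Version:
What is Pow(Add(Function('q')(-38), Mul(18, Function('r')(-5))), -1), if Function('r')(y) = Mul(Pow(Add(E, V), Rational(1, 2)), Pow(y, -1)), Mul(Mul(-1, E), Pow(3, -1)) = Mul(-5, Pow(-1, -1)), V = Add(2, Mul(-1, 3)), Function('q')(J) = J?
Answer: Add(Rational(-475, 20642), Mul(Rational(90, 10321), I)) ≈ Add(-0.023011, Mul(0.0087201, I))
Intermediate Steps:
V = -1 (V = Add(2, -3) = -1)
E = -15 (E = Mul(-3, Mul(-5, Pow(-1, -1))) = Mul(-3, Mul(-5, -1)) = Mul(-3, 5) = -15)
Function('r')(y) = Mul(4, I, Pow(y, -1)) (Function('r')(y) = Mul(Pow(Add(-15, -1), Rational(1, 2)), Pow(y, -1)) = Mul(Pow(-16, Rational(1, 2)), Pow(y, -1)) = Mul(Mul(4, I), Pow(y, -1)) = Mul(4, I, Pow(y, -1)))
Pow(Add(Function('q')(-38), Mul(18, Function('r')(-5))), -1) = Pow(Add(-38, Mul(18, Mul(4, I, Pow(-5, -1)))), -1) = Pow(Add(-38, Mul(18, Mul(4, I, Rational(-1, 5)))), -1) = Pow(Add(-38, Mul(18, Mul(Rational(-4, 5), I))), -1) = Pow(Add(-38, Mul(Rational(-72, 5), I)), -1) = Mul(Rational(25, 41284), Add(-38, Mul(Rational(72, 5), I)))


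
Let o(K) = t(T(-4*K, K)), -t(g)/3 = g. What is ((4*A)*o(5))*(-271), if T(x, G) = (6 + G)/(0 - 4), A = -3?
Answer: 26829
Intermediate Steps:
T(x, G) = -3/2 - G/4 (T(x, G) = (6 + G)/(-4) = (6 + G)*(-¼) = -3/2 - G/4)
t(g) = -3*g
o(K) = 9/2 + 3*K/4 (o(K) = -3*(-3/2 - K/4) = 9/2 + 3*K/4)
((4*A)*o(5))*(-271) = ((4*(-3))*(9/2 + (¾)*5))*(-271) = -12*(9/2 + 15/4)*(-271) = -12*33/4*(-271) = -99*(-271) = 26829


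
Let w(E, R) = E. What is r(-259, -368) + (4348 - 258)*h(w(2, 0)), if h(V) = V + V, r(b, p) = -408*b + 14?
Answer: 122046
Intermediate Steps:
r(b, p) = 14 - 408*b
h(V) = 2*V
r(-259, -368) + (4348 - 258)*h(w(2, 0)) = (14 - 408*(-259)) + (4348 - 258)*(2*2) = (14 + 105672) + 4090*4 = 105686 + 16360 = 122046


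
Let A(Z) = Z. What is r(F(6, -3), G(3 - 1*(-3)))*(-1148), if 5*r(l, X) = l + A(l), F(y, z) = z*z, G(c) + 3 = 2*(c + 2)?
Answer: -20664/5 ≈ -4132.8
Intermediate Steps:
G(c) = 1 + 2*c (G(c) = -3 + 2*(c + 2) = -3 + 2*(2 + c) = -3 + (4 + 2*c) = 1 + 2*c)
F(y, z) = z²
r(l, X) = 2*l/5 (r(l, X) = (l + l)/5 = (2*l)/5 = 2*l/5)
r(F(6, -3), G(3 - 1*(-3)))*(-1148) = ((⅖)*(-3)²)*(-1148) = ((⅖)*9)*(-1148) = (18/5)*(-1148) = -20664/5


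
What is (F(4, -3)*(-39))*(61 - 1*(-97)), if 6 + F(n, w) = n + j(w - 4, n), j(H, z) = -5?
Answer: 43134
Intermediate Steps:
F(n, w) = -11 + n (F(n, w) = -6 + (n - 5) = -6 + (-5 + n) = -11 + n)
(F(4, -3)*(-39))*(61 - 1*(-97)) = ((-11 + 4)*(-39))*(61 - 1*(-97)) = (-7*(-39))*(61 + 97) = 273*158 = 43134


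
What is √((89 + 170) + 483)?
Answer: √742 ≈ 27.240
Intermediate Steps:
√((89 + 170) + 483) = √(259 + 483) = √742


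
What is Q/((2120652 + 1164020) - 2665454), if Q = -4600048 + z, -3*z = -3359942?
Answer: -5220101/928827 ≈ -5.6201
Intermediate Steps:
z = 3359942/3 (z = -1/3*(-3359942) = 3359942/3 ≈ 1.1200e+6)
Q = -10440202/3 (Q = -4600048 + 3359942/3 = -10440202/3 ≈ -3.4801e+6)
Q/((2120652 + 1164020) - 2665454) = -10440202/(3*((2120652 + 1164020) - 2665454)) = -10440202/(3*(3284672 - 2665454)) = -10440202/3/619218 = -10440202/3*1/619218 = -5220101/928827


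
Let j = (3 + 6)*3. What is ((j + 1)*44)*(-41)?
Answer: -50512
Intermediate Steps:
j = 27 (j = 9*3 = 27)
((j + 1)*44)*(-41) = ((27 + 1)*44)*(-41) = (28*44)*(-41) = 1232*(-41) = -50512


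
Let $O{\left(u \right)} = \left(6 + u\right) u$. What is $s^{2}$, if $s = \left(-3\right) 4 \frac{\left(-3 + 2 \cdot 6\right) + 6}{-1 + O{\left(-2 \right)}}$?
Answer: $400$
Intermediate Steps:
$O{\left(u \right)} = u \left(6 + u\right)$
$s = 20$ ($s = \left(-3\right) 4 \frac{\left(-3 + 2 \cdot 6\right) + 6}{-1 - 2 \left(6 - 2\right)} = - 12 \frac{\left(-3 + 12\right) + 6}{-1 - 8} = - 12 \frac{9 + 6}{-1 - 8} = - 12 \frac{15}{-9} = - 12 \cdot 15 \left(- \frac{1}{9}\right) = \left(-12\right) \left(- \frac{5}{3}\right) = 20$)
$s^{2} = 20^{2} = 400$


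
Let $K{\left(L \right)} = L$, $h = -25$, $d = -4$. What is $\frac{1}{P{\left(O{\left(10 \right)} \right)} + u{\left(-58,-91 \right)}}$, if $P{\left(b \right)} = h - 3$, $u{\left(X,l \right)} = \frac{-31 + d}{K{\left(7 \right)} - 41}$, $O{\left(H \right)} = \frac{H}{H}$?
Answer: $- \frac{34}{917} \approx -0.037077$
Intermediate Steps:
$O{\left(H \right)} = 1$
$u{\left(X,l \right)} = \frac{35}{34}$ ($u{\left(X,l \right)} = \frac{-31 - 4}{7 - 41} = - \frac{35}{-34} = \left(-35\right) \left(- \frac{1}{34}\right) = \frac{35}{34}$)
$P{\left(b \right)} = -28$ ($P{\left(b \right)} = -25 - 3 = -28$)
$\frac{1}{P{\left(O{\left(10 \right)} \right)} + u{\left(-58,-91 \right)}} = \frac{1}{-28 + \frac{35}{34}} = \frac{1}{- \frac{917}{34}} = - \frac{34}{917}$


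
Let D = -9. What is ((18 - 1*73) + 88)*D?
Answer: -297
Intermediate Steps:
((18 - 1*73) + 88)*D = ((18 - 1*73) + 88)*(-9) = ((18 - 73) + 88)*(-9) = (-55 + 88)*(-9) = 33*(-9) = -297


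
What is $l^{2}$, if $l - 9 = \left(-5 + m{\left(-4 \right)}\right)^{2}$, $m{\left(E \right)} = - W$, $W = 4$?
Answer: $8100$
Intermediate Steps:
$m{\left(E \right)} = -4$ ($m{\left(E \right)} = \left(-1\right) 4 = -4$)
$l = 90$ ($l = 9 + \left(-5 - 4\right)^{2} = 9 + \left(-9\right)^{2} = 9 + 81 = 90$)
$l^{2} = 90^{2} = 8100$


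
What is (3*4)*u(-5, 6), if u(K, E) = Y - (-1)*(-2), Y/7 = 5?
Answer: 396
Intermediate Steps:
Y = 35 (Y = 7*5 = 35)
u(K, E) = 33 (u(K, E) = 35 - (-1)*(-2) = 35 - 1*2 = 35 - 2 = 33)
(3*4)*u(-5, 6) = (3*4)*33 = 12*33 = 396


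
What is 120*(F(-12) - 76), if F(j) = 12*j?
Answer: -26400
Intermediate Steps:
120*(F(-12) - 76) = 120*(12*(-12) - 76) = 120*(-144 - 76) = 120*(-220) = -26400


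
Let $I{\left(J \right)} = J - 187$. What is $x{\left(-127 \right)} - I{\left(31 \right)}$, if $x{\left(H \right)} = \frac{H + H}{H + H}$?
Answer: $157$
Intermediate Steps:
$I{\left(J \right)} = -187 + J$
$x{\left(H \right)} = 1$ ($x{\left(H \right)} = \frac{2 H}{2 H} = 2 H \frac{1}{2 H} = 1$)
$x{\left(-127 \right)} - I{\left(31 \right)} = 1 - \left(-187 + 31\right) = 1 - -156 = 1 + 156 = 157$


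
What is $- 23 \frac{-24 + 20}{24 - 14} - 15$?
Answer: $- \frac{29}{5} \approx -5.8$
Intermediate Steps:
$- 23 \frac{-24 + 20}{24 - 14} - 15 = - 23 \left(- \frac{4}{10}\right) - 15 = - 23 \left(\left(-4\right) \frac{1}{10}\right) - 15 = \left(-23\right) \left(- \frac{2}{5}\right) - 15 = \frac{46}{5} - 15 = - \frac{29}{5}$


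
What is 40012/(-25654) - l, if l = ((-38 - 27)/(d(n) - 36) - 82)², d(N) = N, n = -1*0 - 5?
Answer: -139465800929/21562187 ≈ -6468.1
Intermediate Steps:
n = -5 (n = 0 - 5 = -5)
l = 10870209/1681 (l = ((-38 - 27)/(-5 - 36) - 82)² = (-65/(-41) - 82)² = (-65*(-1/41) - 82)² = (65/41 - 82)² = (-3297/41)² = 10870209/1681 ≈ 6466.5)
40012/(-25654) - l = 40012/(-25654) - 1*10870209/1681 = 40012*(-1/25654) - 10870209/1681 = -20006/12827 - 10870209/1681 = -139465800929/21562187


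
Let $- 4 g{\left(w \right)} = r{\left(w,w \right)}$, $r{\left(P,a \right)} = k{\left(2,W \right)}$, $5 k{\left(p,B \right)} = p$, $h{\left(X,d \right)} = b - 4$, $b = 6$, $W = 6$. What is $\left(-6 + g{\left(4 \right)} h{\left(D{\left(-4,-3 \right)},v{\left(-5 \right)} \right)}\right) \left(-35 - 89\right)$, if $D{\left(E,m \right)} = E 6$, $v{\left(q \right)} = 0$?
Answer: $\frac{3844}{5} \approx 768.8$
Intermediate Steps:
$D{\left(E,m \right)} = 6 E$
$h{\left(X,d \right)} = 2$ ($h{\left(X,d \right)} = 6 - 4 = 2$)
$k{\left(p,B \right)} = \frac{p}{5}$
$r{\left(P,a \right)} = \frac{2}{5}$ ($r{\left(P,a \right)} = \frac{1}{5} \cdot 2 = \frac{2}{5}$)
$g{\left(w \right)} = - \frac{1}{10}$ ($g{\left(w \right)} = \left(- \frac{1}{4}\right) \frac{2}{5} = - \frac{1}{10}$)
$\left(-6 + g{\left(4 \right)} h{\left(D{\left(-4,-3 \right)},v{\left(-5 \right)} \right)}\right) \left(-35 - 89\right) = \left(-6 - \frac{1}{5}\right) \left(-35 - 89\right) = \left(-6 - \frac{1}{5}\right) \left(-124\right) = \left(- \frac{31}{5}\right) \left(-124\right) = \frac{3844}{5}$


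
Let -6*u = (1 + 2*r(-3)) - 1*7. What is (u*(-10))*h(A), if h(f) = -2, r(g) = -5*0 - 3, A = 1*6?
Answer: 40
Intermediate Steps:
A = 6
r(g) = -3 (r(g) = 0 - 3 = -3)
u = 2 (u = -((1 + 2*(-3)) - 1*7)/6 = -((1 - 6) - 7)/6 = -(-5 - 7)/6 = -⅙*(-12) = 2)
(u*(-10))*h(A) = (2*(-10))*(-2) = -20*(-2) = 40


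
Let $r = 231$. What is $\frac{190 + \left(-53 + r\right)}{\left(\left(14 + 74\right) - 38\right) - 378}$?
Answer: $- \frac{46}{41} \approx -1.122$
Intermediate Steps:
$\frac{190 + \left(-53 + r\right)}{\left(\left(14 + 74\right) - 38\right) - 378} = \frac{190 + \left(-53 + 231\right)}{\left(\left(14 + 74\right) - 38\right) - 378} = \frac{190 + 178}{\left(88 - 38\right) - 378} = \frac{368}{50 - 378} = \frac{368}{-328} = 368 \left(- \frac{1}{328}\right) = - \frac{46}{41}$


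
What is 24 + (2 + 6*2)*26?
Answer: 388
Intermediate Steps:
24 + (2 + 6*2)*26 = 24 + (2 + 12)*26 = 24 + 14*26 = 24 + 364 = 388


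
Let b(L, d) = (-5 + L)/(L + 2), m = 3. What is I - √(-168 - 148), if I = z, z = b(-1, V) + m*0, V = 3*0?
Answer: -6 - 2*I*√79 ≈ -6.0 - 17.776*I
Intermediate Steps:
V = 0
b(L, d) = (-5 + L)/(2 + L)
z = -6 (z = (-5 - 1)/(2 - 1) + 3*0 = -6/1 + 0 = 1*(-6) + 0 = -6 + 0 = -6)
I = -6
I - √(-168 - 148) = -6 - √(-168 - 148) = -6 - √(-316) = -6 - 2*I*√79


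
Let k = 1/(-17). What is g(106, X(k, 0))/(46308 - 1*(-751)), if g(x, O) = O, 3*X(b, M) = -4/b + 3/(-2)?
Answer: 133/282354 ≈ 0.00047104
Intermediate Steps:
k = -1/17 ≈ -0.058824
X(b, M) = -½ - 4/(3*b) (X(b, M) = (-4/b + 3/(-2))/3 = (-4/b + 3*(-½))/3 = (-4/b - 3/2)/3 = (-3/2 - 4/b)/3 = -½ - 4/(3*b))
g(106, X(k, 0))/(46308 - 1*(-751)) = ((-8 - 3*(-1/17))/(6*(-1/17)))/(46308 - 1*(-751)) = ((⅙)*(-17)*(-8 + 3/17))/(46308 + 751) = ((⅙)*(-17)*(-133/17))/47059 = (133/6)*(1/47059) = 133/282354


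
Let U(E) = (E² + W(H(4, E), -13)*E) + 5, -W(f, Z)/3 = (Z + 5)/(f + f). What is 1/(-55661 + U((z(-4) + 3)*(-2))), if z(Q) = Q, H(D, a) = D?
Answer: -1/55646 ≈ -1.7971e-5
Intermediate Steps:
W(f, Z) = -3*(5 + Z)/(2*f) (W(f, Z) = -3*(Z + 5)/(f + f) = -3*(5 + Z)/(2*f))
U(E) = 5 + E² + 3*E (U(E) = (E² + ((3/2)*(-5 - 1*(-13))/4)*E) + 5 = (E² + ((3/2)*(¼)*(-5 + 13))*E) + 5 = (E² + ((3/2)*(¼)*8)*E) + 5 = (E² + 3*E) + 5 = 5 + E² + 3*E)
1/(-55661 + U((z(-4) + 3)*(-2))) = 1/(-55661 + (5 + ((-4 + 3)*(-2))² + 3*((-4 + 3)*(-2)))) = 1/(-55661 + (5 + (-1*(-2))² + 3*(-1*(-2)))) = 1/(-55661 + (5 + 2² + 3*2)) = 1/(-55661 + (5 + 4 + 6)) = 1/(-55661 + 15) = 1/(-55646) = -1/55646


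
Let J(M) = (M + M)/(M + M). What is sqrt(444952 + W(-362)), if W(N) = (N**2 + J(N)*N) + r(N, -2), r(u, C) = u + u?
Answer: sqrt(574910) ≈ 758.23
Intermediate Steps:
r(u, C) = 2*u
J(M) = 1 (J(M) = (2*M)/((2*M)) = (2*M)*(1/(2*M)) = 1)
W(N) = N**2 + 3*N (W(N) = (N**2 + 1*N) + 2*N = (N**2 + N) + 2*N = (N + N**2) + 2*N = N**2 + 3*N)
sqrt(444952 + W(-362)) = sqrt(444952 - 362*(3 - 362)) = sqrt(444952 - 362*(-359)) = sqrt(444952 + 129958) = sqrt(574910)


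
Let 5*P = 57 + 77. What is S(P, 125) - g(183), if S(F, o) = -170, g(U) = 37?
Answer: -207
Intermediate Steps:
P = 134/5 (P = (57 + 77)/5 = (⅕)*134 = 134/5 ≈ 26.800)
S(P, 125) - g(183) = -170 - 1*37 = -170 - 37 = -207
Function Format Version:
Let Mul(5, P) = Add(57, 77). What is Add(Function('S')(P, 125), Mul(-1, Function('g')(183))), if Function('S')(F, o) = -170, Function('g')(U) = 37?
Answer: -207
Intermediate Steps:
P = Rational(134, 5) (P = Mul(Rational(1, 5), Add(57, 77)) = Mul(Rational(1, 5), 134) = Rational(134, 5) ≈ 26.800)
Add(Function('S')(P, 125), Mul(-1, Function('g')(183))) = Add(-170, Mul(-1, 37)) = Add(-170, -37) = -207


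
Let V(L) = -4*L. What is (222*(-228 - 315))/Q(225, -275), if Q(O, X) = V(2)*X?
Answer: -60273/1100 ≈ -54.794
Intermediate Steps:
Q(O, X) = -8*X (Q(O, X) = (-4*2)*X = -8*X)
(222*(-228 - 315))/Q(225, -275) = (222*(-228 - 315))/((-8*(-275))) = (222*(-543))/2200 = -120546*1/2200 = -60273/1100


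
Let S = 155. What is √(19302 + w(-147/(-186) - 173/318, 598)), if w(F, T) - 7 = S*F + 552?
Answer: √503071071/159 ≈ 141.06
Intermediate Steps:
w(F, T) = 559 + 155*F (w(F, T) = 7 + (155*F + 552) = 7 + (552 + 155*F) = 559 + 155*F)
√(19302 + w(-147/(-186) - 173/318, 598)) = √(19302 + (559 + 155*(-147/(-186) - 173/318))) = √(19302 + (559 + 155*(-147*(-1/186) - 173*1/318))) = √(19302 + (559 + 155*(49/62 - 173/318))) = √(19302 + (559 + 155*(1214/4929))) = √(19302 + (559 + 6070/159)) = √(19302 + 94951/159) = √(3163969/159) = √503071071/159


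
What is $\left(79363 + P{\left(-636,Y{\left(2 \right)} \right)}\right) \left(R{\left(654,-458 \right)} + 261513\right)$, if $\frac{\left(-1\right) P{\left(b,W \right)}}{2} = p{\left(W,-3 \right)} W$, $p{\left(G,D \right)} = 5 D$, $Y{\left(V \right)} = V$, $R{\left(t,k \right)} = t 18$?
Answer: $21705114555$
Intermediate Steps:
$R{\left(t,k \right)} = 18 t$
$P{\left(b,W \right)} = 30 W$ ($P{\left(b,W \right)} = - 2 \cdot 5 \left(-3\right) W = - 2 \left(- 15 W\right) = 30 W$)
$\left(79363 + P{\left(-636,Y{\left(2 \right)} \right)}\right) \left(R{\left(654,-458 \right)} + 261513\right) = \left(79363 + 30 \cdot 2\right) \left(18 \cdot 654 + 261513\right) = \left(79363 + 60\right) \left(11772 + 261513\right) = 79423 \cdot 273285 = 21705114555$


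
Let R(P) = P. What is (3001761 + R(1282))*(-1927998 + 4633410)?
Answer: 8124468568716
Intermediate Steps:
(3001761 + R(1282))*(-1927998 + 4633410) = (3001761 + 1282)*(-1927998 + 4633410) = 3003043*2705412 = 8124468568716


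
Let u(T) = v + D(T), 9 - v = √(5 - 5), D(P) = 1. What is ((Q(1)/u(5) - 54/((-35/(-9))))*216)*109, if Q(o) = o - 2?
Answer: -11524788/35 ≈ -3.2928e+5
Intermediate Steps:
Q(o) = -2 + o
v = 9 (v = 9 - √(5 - 5) = 9 - √0 = 9 - 1*0 = 9 + 0 = 9)
u(T) = 10 (u(T) = 9 + 1 = 10)
((Q(1)/u(5) - 54/((-35/(-9))))*216)*109 = (((-2 + 1)/10 - 54/((-35/(-9))))*216)*109 = ((-1*⅒ - 54/((-35*(-⅑))))*216)*109 = ((-⅒ - 54/35/9)*216)*109 = ((-⅒ - 54*9/35)*216)*109 = ((-⅒ - 486/35)*216)*109 = -979/70*216*109 = -105732/35*109 = -11524788/35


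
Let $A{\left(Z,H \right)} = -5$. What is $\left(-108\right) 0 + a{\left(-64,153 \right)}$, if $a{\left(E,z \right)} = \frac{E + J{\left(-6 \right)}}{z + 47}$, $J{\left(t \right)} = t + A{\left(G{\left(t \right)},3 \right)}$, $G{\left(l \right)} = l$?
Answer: $- \frac{3}{8} \approx -0.375$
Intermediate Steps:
$J{\left(t \right)} = -5 + t$ ($J{\left(t \right)} = t - 5 = -5 + t$)
$a{\left(E,z \right)} = \frac{-11 + E}{47 + z}$ ($a{\left(E,z \right)} = \frac{E - 11}{z + 47} = \frac{E - 11}{47 + z} = \frac{-11 + E}{47 + z}$)
$\left(-108\right) 0 + a{\left(-64,153 \right)} = \left(-108\right) 0 + \frac{-11 - 64}{47 + 153} = 0 + \frac{1}{200} \left(-75\right) = 0 - \frac{3}{8} = - \frac{3}{8}$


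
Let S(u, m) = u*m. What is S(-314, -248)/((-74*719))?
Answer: -38936/26603 ≈ -1.4636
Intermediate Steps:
S(u, m) = m*u
S(-314, -248)/((-74*719)) = (-248*(-314))/((-74*719)) = 77872/(-53206) = 77872*(-1/53206) = -38936/26603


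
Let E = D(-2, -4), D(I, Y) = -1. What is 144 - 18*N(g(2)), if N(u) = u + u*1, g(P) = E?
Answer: 180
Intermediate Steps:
E = -1
g(P) = -1
N(u) = 2*u (N(u) = u + u = 2*u)
144 - 18*N(g(2)) = 144 - 36*(-1) = 144 - 18*(-2) = 144 + 36 = 180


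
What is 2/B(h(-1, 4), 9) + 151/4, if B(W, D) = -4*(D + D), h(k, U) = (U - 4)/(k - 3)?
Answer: 679/18 ≈ 37.722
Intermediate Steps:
h(k, U) = (-4 + U)/(-3 + k)
B(W, D) = -8*D
2/B(h(-1, 4), 9) + 151/4 = 2/((-8*9)) + 151/4 = 2/(-72) + 151*(¼) = 2*(-1/72) + 151/4 = -1/36 + 151/4 = 679/18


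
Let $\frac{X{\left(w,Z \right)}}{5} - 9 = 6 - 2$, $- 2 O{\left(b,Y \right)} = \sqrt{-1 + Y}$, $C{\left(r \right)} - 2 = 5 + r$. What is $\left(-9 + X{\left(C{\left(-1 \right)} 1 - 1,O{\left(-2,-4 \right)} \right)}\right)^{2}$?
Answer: $3136$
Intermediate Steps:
$C{\left(r \right)} = 7 + r$ ($C{\left(r \right)} = 2 + \left(5 + r\right) = 7 + r$)
$O{\left(b,Y \right)} = - \frac{\sqrt{-1 + Y}}{2}$
$X{\left(w,Z \right)} = 65$ ($X{\left(w,Z \right)} = 45 + 5 \left(6 - 2\right) = 45 + 5 \cdot 4 = 45 + 20 = 65$)
$\left(-9 + X{\left(C{\left(-1 \right)} 1 - 1,O{\left(-2,-4 \right)} \right)}\right)^{2} = \left(-9 + 65\right)^{2} = 56^{2} = 3136$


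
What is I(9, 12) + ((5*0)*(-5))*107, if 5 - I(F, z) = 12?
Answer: -7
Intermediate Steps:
I(F, z) = -7 (I(F, z) = 5 - 1*12 = 5 - 12 = -7)
I(9, 12) + ((5*0)*(-5))*107 = -7 + ((5*0)*(-5))*107 = -7 + (0*(-5))*107 = -7 + 0*107 = -7 + 0 = -7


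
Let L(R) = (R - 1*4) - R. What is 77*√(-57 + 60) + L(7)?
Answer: -4 + 77*√3 ≈ 129.37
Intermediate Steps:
L(R) = -4 (L(R) = (R - 4) - R = (-4 + R) - R = -4)
77*√(-57 + 60) + L(7) = 77*√(-57 + 60) - 4 = 77*√3 - 4 = -4 + 77*√3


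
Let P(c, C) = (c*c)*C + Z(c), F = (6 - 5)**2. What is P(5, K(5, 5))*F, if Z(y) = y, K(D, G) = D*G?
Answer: 630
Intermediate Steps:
F = 1 (F = 1**2 = 1)
P(c, C) = c + C*c**2 (P(c, C) = (c*c)*C + c = c**2*C + c = C*c**2 + c = c + C*c**2)
P(5, K(5, 5))*F = (5*(1 + (5*5)*5))*1 = (5*(1 + 25*5))*1 = (5*(1 + 125))*1 = (5*126)*1 = 630*1 = 630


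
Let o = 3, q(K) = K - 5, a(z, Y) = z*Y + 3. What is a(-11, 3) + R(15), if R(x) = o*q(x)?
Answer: 0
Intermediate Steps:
a(z, Y) = 3 + Y*z (a(z, Y) = Y*z + 3 = 3 + Y*z)
q(K) = -5 + K
R(x) = -15 + 3*x (R(x) = 3*(-5 + x) = -15 + 3*x)
a(-11, 3) + R(15) = (3 + 3*(-11)) + (-15 + 3*15) = (3 - 33) + (-15 + 45) = -30 + 30 = 0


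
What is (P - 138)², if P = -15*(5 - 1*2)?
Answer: 33489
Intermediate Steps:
P = -45 (P = -15*(5 - 2) = -15*3 = -45)
(P - 138)² = (-45 - 138)² = (-183)² = 33489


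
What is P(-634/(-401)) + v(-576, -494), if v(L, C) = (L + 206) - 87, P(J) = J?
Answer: -182623/401 ≈ -455.42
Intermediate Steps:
v(L, C) = 119 + L (v(L, C) = (206 + L) - 87 = 119 + L)
P(-634/(-401)) + v(-576, -494) = -634/(-401) + (119 - 576) = -634*(-1/401) - 457 = 634/401 - 457 = -182623/401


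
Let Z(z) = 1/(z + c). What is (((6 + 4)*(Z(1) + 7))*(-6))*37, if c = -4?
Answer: -14800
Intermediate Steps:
Z(z) = 1/(-4 + z) (Z(z) = 1/(z - 4) = 1/(-4 + z))
(((6 + 4)*(Z(1) + 7))*(-6))*37 = (((6 + 4)*(1/(-4 + 1) + 7))*(-6))*37 = ((10*(1/(-3) + 7))*(-6))*37 = ((10*(-⅓ + 7))*(-6))*37 = ((10*(20/3))*(-6))*37 = ((200/3)*(-6))*37 = -400*37 = -14800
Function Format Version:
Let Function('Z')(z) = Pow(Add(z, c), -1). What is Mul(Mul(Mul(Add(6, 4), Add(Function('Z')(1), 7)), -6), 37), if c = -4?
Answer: -14800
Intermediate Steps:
Function('Z')(z) = Pow(Add(-4, z), -1) (Function('Z')(z) = Pow(Add(z, -4), -1) = Pow(Add(-4, z), -1))
Mul(Mul(Mul(Add(6, 4), Add(Function('Z')(1), 7)), -6), 37) = Mul(Mul(Mul(Add(6, 4), Add(Pow(Add(-4, 1), -1), 7)), -6), 37) = Mul(Mul(Mul(10, Add(Pow(-3, -1), 7)), -6), 37) = Mul(Mul(Mul(10, Add(Rational(-1, 3), 7)), -6), 37) = Mul(Mul(Mul(10, Rational(20, 3)), -6), 37) = Mul(Mul(Rational(200, 3), -6), 37) = Mul(-400, 37) = -14800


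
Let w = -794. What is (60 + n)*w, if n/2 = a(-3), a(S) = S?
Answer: -42876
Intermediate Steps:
n = -6 (n = 2*(-3) = -6)
(60 + n)*w = (60 - 6)*(-794) = 54*(-794) = -42876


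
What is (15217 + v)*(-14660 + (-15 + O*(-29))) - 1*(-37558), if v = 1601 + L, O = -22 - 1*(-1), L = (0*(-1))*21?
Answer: -236524430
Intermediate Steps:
L = 0 (L = 0*21 = 0)
O = -21 (O = -22 + 1 = -21)
v = 1601 (v = 1601 + 0 = 1601)
(15217 + v)*(-14660 + (-15 + O*(-29))) - 1*(-37558) = (15217 + 1601)*(-14660 + (-15 - 21*(-29))) - 1*(-37558) = 16818*(-14660 + (-15 + 609)) + 37558 = 16818*(-14660 + 594) + 37558 = 16818*(-14066) + 37558 = -236561988 + 37558 = -236524430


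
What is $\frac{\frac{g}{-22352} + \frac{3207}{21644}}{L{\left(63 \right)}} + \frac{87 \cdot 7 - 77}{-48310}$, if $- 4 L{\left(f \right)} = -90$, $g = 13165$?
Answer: $- \frac{402338409653}{13146600879720} \approx -0.030604$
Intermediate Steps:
$L{\left(f \right)} = \frac{45}{2}$ ($L{\left(f \right)} = \left(- \frac{1}{4}\right) \left(-90\right) = \frac{45}{2}$)
$\frac{\frac{g}{-22352} + \frac{3207}{21644}}{L{\left(63 \right)}} + \frac{87 \cdot 7 - 77}{-48310} = \frac{\frac{13165}{-22352} + \frac{3207}{21644}}{\frac{45}{2}} + \frac{87 \cdot 7 - 77}{-48310} = \left(13165 \left(- \frac{1}{22352}\right) + 3207 \cdot \frac{1}{21644}\right) \frac{2}{45} + \left(609 - 77\right) \left(- \frac{1}{48310}\right) = \left(- \frac{13165}{22352} + \frac{3207}{21644}\right) \frac{2}{45} + 532 \left(- \frac{1}{48310}\right) = \left(- \frac{53315099}{120946672}\right) \frac{2}{45} - \frac{266}{24155} = - \frac{53315099}{2721300120} - \frac{266}{24155} = - \frac{402338409653}{13146600879720}$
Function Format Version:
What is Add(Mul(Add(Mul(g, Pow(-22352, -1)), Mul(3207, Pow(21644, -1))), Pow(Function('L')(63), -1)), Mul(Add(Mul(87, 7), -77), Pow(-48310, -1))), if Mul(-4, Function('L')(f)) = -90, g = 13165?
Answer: Rational(-402338409653, 13146600879720) ≈ -0.030604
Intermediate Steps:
Function('L')(f) = Rational(45, 2) (Function('L')(f) = Mul(Rational(-1, 4), -90) = Rational(45, 2))
Add(Mul(Add(Mul(g, Pow(-22352, -1)), Mul(3207, Pow(21644, -1))), Pow(Function('L')(63), -1)), Mul(Add(Mul(87, 7), -77), Pow(-48310, -1))) = Add(Mul(Add(Mul(13165, Pow(-22352, -1)), Mul(3207, Pow(21644, -1))), Pow(Rational(45, 2), -1)), Mul(Add(Mul(87, 7), -77), Pow(-48310, -1))) = Add(Mul(Add(Mul(13165, Rational(-1, 22352)), Mul(3207, Rational(1, 21644))), Rational(2, 45)), Mul(Add(609, -77), Rational(-1, 48310))) = Add(Mul(Add(Rational(-13165, 22352), Rational(3207, 21644)), Rational(2, 45)), Mul(532, Rational(-1, 48310))) = Add(Mul(Rational(-53315099, 120946672), Rational(2, 45)), Rational(-266, 24155)) = Add(Rational(-53315099, 2721300120), Rational(-266, 24155)) = Rational(-402338409653, 13146600879720)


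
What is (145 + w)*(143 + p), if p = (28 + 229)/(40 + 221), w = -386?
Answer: -9056780/261 ≈ -34700.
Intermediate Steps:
p = 257/261 ≈ 0.98467
(145 + w)*(143 + p) = (145 - 386)*(143 + 257/261) = -241*37580/261 = -9056780/261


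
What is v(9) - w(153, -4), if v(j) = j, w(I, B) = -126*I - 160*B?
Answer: 18647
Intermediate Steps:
w(I, B) = -160*B - 126*I
v(9) - w(153, -4) = 9 - (-160*(-4) - 126*153) = 9 - (640 - 19278) = 9 - 1*(-18638) = 9 + 18638 = 18647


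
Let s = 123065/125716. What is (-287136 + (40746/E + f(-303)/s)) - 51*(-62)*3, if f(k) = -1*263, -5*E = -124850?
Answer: -85402043772677/307293305 ≈ -2.7792e+5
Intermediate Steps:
E = 24970 (E = -⅕*(-124850) = 24970)
s = 123065/125716 (s = 123065*(1/125716) = 123065/125716 ≈ 0.97891)
f(k) = -263
(-287136 + (40746/E + f(-303)/s)) - 51*(-62)*3 = (-287136 + (40746/24970 - 263/123065/125716)) - 51*(-62)*3 = (-287136 + (40746*(1/24970) - 263*125716/123065)) + 3162*3 = (-287136 + (20373/12485 - 33063308/123065)) + 9486 = (-287136 - 82057639427/307293305) + 9486 = -88317028063907/307293305 + 9486 = -85402043772677/307293305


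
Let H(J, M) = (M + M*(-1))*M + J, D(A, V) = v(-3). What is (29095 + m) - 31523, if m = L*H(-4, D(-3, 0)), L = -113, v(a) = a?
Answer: -1976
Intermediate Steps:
D(A, V) = -3
H(J, M) = J (H(J, M) = (M - M)*M + J = 0*M + J = 0 + J = J)
m = 452 (m = -113*(-4) = 452)
(29095 + m) - 31523 = (29095 + 452) - 31523 = 29547 - 31523 = -1976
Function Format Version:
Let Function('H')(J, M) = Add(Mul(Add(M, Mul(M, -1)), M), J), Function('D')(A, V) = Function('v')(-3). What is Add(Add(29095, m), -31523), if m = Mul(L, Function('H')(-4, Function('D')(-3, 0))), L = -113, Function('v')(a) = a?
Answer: -1976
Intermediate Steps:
Function('D')(A, V) = -3
Function('H')(J, M) = J (Function('H')(J, M) = Add(Mul(Add(M, Mul(-1, M)), M), J) = Add(Mul(0, M), J) = Add(0, J) = J)
m = 452 (m = Mul(-113, -4) = 452)
Add(Add(29095, m), -31523) = Add(Add(29095, 452), -31523) = Add(29547, -31523) = -1976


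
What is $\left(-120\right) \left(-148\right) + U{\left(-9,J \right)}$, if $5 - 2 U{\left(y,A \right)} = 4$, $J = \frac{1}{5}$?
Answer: $\frac{35521}{2} \approx 17761.0$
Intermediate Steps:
$J = \frac{1}{5} \approx 0.2$
$U{\left(y,A \right)} = \frac{1}{2}$ ($U{\left(y,A \right)} = \frac{5}{2} - 2 = \frac{1}{2}$)
$\left(-120\right) \left(-148\right) + U{\left(-9,J \right)} = \left(-120\right) \left(-148\right) + \frac{1}{2} = 17760 + \frac{1}{2} = \frac{35521}{2}$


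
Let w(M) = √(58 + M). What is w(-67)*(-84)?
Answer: -252*I ≈ -252.0*I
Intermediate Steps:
w(-67)*(-84) = √(58 - 67)*(-84) = √(-9)*(-84) = (3*I)*(-84) = -252*I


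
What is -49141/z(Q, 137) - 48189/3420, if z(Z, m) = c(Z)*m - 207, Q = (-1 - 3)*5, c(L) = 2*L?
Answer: -35329541/6483180 ≈ -5.4494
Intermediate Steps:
Q = -20 (Q = -4*5 = -20)
z(Z, m) = -207 + 2*Z*m (z(Z, m) = (2*Z)*m - 207 = 2*Z*m - 207 = -207 + 2*Z*m)
-49141/z(Q, 137) - 48189/3420 = -49141/(-207 + 2*(-20)*137) - 48189/3420 = -49141/(-207 - 5480) - 48189*1/3420 = -49141/(-5687) - 16063/1140 = -49141*(-1/5687) - 16063/1140 = 49141/5687 - 16063/1140 = -35329541/6483180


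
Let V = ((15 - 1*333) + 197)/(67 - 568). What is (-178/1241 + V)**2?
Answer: 3718926289/386561871081 ≈ 0.0096205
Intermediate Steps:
V = 121/501 (V = ((15 - 333) + 197)/(-501) = (-318 + 197)*(-1/501) = -121*(-1/501) = 121/501 ≈ 0.24152)
(-178/1241 + V)**2 = (-178/1241 + 121/501)**2 = (60983/621741)**2 = 3718926289/386561871081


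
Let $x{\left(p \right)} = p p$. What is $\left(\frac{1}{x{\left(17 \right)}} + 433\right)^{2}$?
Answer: $\frac{15659519044}{83521} \approx 1.8749 \cdot 10^{5}$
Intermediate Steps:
$x{\left(p \right)} = p^{2}$
$\left(\frac{1}{x{\left(17 \right)}} + 433\right)^{2} = \left(\frac{1}{17^{2}} + 433\right)^{2} = \left(\frac{1}{289} + 433\right)^{2} = \left(\frac{125138}{289}\right)^{2} = \frac{15659519044}{83521}$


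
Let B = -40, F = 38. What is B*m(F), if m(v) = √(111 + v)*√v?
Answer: -40*√5662 ≈ -3009.9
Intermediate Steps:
m(v) = √v*√(111 + v)
B*m(F) = -40*√38*√(111 + 38) = -40*√38*√149 = -40*√5662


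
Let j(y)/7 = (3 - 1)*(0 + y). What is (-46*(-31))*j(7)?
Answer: 139748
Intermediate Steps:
j(y) = 14*y (j(y) = 7*((3 - 1)*(0 + y)) = 7*(2*y) = 14*y)
(-46*(-31))*j(7) = (-46*(-31))*(14*7) = 1426*98 = 139748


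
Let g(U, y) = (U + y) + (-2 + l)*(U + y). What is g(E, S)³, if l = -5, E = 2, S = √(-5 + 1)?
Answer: 3456 - 3456*I ≈ 3456.0 - 3456.0*I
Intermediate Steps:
S = 2*I (S = √(-4) = 2*I ≈ 2.0*I)
g(U, y) = -6*U - 6*y (g(U, y) = (U + y) + (-2 - 5)*(U + y) = (U + y) - 7*(U + y) = (U + y) + (-7*U - 7*y) = -6*U - 6*y)
g(E, S)³ = (-6*2 - 12*I)³ = (-12 - 12*I)³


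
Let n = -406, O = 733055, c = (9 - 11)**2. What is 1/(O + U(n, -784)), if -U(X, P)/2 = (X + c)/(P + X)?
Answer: 595/436167323 ≈ 1.3642e-6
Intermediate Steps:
c = 4 (c = (-2)**2 = 4)
U(X, P) = -2*(4 + X)/(P + X) (U(X, P) = -2*(X + 4)/(P + X) = -2*(4 + X)/(P + X))
1/(O + U(n, -784)) = 1/(733055 + 2*(-4 - 1*(-406))/(-784 - 406)) = 1/(733055 + 2*(-4 + 406)/(-1190)) = 1/(733055 + 2*(-1/1190)*402) = 1/(733055 - 402/595) = 1/(436167323/595) = 595/436167323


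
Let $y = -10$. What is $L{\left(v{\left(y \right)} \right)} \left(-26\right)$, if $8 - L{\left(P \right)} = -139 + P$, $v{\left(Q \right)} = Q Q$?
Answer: $-1222$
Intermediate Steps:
$v{\left(Q \right)} = Q^{2}$
$L{\left(P \right)} = 147 - P$ ($L{\left(P \right)} = 8 - \left(-139 + P\right) = 147 - P$)
$L{\left(v{\left(y \right)} \right)} \left(-26\right) = \left(147 - \left(-10\right)^{2}\right) \left(-26\right) = \left(147 - 100\right) \left(-26\right) = 47 \left(-26\right) = -1222$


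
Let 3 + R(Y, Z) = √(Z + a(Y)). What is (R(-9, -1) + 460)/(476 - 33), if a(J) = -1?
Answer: 457/443 + I*√2/443 ≈ 1.0316 + 0.0031924*I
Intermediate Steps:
R(Y, Z) = -3 + √(-1 + Z) (R(Y, Z) = -3 + √(Z - 1) = -3 + √(-1 + Z))
(R(-9, -1) + 460)/(476 - 33) = ((-3 + √(-1 - 1)) + 460)/(476 - 33) = ((-3 + √(-2)) + 460)/443 = ((-3 + I*√2) + 460)*(1/443) = (457 + I*√2)*(1/443) = 457/443 + I*√2/443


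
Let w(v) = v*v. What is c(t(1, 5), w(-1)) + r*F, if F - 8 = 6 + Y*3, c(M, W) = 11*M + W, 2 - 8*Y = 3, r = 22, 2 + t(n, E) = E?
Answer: 1335/4 ≈ 333.75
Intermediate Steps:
w(v) = v²
t(n, E) = -2 + E
Y = -⅛ (Y = ¼ - ⅛*3 = ¼ - 3/8 = -⅛ ≈ -0.12500)
c(M, W) = W + 11*M
F = 109/8 (F = 8 + (6 - ⅛*3) = 8 + (6 - 3/8) = 8 + 45/8 = 109/8 ≈ 13.625)
c(t(1, 5), w(-1)) + r*F = ((-1)² + 11*(-2 + 5)) + 22*(109/8) = (1 + 11*3) + 1199/4 = (1 + 33) + 1199/4 = 34 + 1199/4 = 1335/4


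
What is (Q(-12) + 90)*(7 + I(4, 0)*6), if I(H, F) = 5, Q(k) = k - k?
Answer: 3330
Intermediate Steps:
Q(k) = 0
(Q(-12) + 90)*(7 + I(4, 0)*6) = (0 + 90)*(7 + 5*6) = 90*(7 + 30) = 90*37 = 3330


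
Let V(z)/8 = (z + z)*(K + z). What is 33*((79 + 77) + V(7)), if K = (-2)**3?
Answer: 1452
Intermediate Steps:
K = -8
V(z) = 16*z*(-8 + z) (V(z) = 8*((z + z)*(-8 + z)) = 8*((2*z)*(-8 + z)) = 8*(2*z*(-8 + z)) = 16*z*(-8 + z))
33*((79 + 77) + V(7)) = 33*((79 + 77) + 16*7*(-8 + 7)) = 33*(156 + 16*7*(-1)) = 33*(156 - 112) = 33*44 = 1452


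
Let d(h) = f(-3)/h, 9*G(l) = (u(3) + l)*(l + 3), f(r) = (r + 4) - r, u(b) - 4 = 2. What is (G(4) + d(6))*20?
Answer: 1520/9 ≈ 168.89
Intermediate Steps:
u(b) = 6 (u(b) = 4 + 2 = 6)
f(r) = 4 (f(r) = (4 + r) - r = 4)
G(l) = (3 + l)*(6 + l)/9 (G(l) = ((6 + l)*(l + 3))/9 = ((6 + l)*(3 + l))/9 = ((3 + l)*(6 + l))/9 = (3 + l)*(6 + l)/9)
d(h) = 4/h
(G(4) + d(6))*20 = ((2 + 4 + (1/9)*4**2) + 4/6)*20 = ((2 + 4 + (1/9)*16) + 4*(1/6))*20 = ((2 + 4 + 16/9) + 2/3)*20 = (70/9 + 2/3)*20 = (76/9)*20 = 1520/9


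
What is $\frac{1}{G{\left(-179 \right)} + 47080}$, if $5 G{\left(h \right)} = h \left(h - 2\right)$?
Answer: $\frac{5}{267799} \approx 1.8671 \cdot 10^{-5}$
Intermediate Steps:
$G{\left(h \right)} = \frac{h \left(-2 + h\right)}{5}$ ($G{\left(h \right)} = \frac{h \left(h - 2\right)}{5} = \frac{h \left(-2 + h\right)}{5}$)
$\frac{1}{G{\left(-179 \right)} + 47080} = \frac{1}{\frac{1}{5} \left(-179\right) \left(-2 - 179\right) + 47080} = \frac{1}{\frac{1}{5} \left(-179\right) \left(-181\right) + 47080} = \frac{1}{\frac{32399}{5} + 47080} = \frac{1}{\frac{267799}{5}} = \frac{5}{267799}$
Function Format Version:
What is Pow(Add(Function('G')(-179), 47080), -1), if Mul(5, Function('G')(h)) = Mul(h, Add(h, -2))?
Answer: Rational(5, 267799) ≈ 1.8671e-5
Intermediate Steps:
Function('G')(h) = Mul(Rational(1, 5), h, Add(-2, h)) (Function('G')(h) = Mul(Rational(1, 5), Mul(h, Add(h, -2))) = Mul(Rational(1, 5), Mul(h, Add(-2, h))) = Mul(Rational(1, 5), h, Add(-2, h)))
Pow(Add(Function('G')(-179), 47080), -1) = Pow(Add(Mul(Rational(1, 5), -179, Add(-2, -179)), 47080), -1) = Pow(Add(Mul(Rational(1, 5), -179, -181), 47080), -1) = Pow(Add(Rational(32399, 5), 47080), -1) = Pow(Rational(267799, 5), -1) = Rational(5, 267799)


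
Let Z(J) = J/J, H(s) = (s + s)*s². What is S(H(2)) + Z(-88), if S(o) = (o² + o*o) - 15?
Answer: 498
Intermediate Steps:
H(s) = 2*s³ (H(s) = (2*s)*s² = 2*s³)
S(o) = -15 + 2*o² (S(o) = (o² + o²) - 15 = 2*o² - 15 = -15 + 2*o²)
Z(J) = 1
S(H(2)) + Z(-88) = (-15 + 2*(2*2³)²) + 1 = (-15 + 2*(2*8)²) + 1 = (-15 + 2*16²) + 1 = (-15 + 2*256) + 1 = (-15 + 512) + 1 = 497 + 1 = 498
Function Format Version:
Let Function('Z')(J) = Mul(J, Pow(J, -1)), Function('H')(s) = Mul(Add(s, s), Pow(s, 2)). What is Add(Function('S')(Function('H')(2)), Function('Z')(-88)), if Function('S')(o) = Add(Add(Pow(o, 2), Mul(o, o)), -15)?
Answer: 498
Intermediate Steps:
Function('H')(s) = Mul(2, Pow(s, 3)) (Function('H')(s) = Mul(Mul(2, s), Pow(s, 2)) = Mul(2, Pow(s, 3)))
Function('S')(o) = Add(-15, Mul(2, Pow(o, 2))) (Function('S')(o) = Add(Add(Pow(o, 2), Pow(o, 2)), -15) = Add(Mul(2, Pow(o, 2)), -15) = Add(-15, Mul(2, Pow(o, 2))))
Function('Z')(J) = 1
Add(Function('S')(Function('H')(2)), Function('Z')(-88)) = Add(Add(-15, Mul(2, Pow(Mul(2, Pow(2, 3)), 2))), 1) = Add(Add(-15, Mul(2, Pow(Mul(2, 8), 2))), 1) = Add(Add(-15, Mul(2, Pow(16, 2))), 1) = Add(Add(-15, Mul(2, 256)), 1) = Add(Add(-15, 512), 1) = Add(497, 1) = 498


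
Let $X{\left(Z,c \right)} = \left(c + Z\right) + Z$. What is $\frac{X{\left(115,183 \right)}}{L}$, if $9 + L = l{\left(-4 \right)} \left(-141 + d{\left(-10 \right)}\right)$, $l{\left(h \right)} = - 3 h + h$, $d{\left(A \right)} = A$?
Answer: $- \frac{413}{1217} \approx -0.33936$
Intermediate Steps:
$l{\left(h \right)} = - 2 h$
$X{\left(Z,c \right)} = c + 2 Z$ ($X{\left(Z,c \right)} = \left(Z + c\right) + Z = c + 2 Z$)
$L = -1217$ ($L = -9 + \left(-2\right) \left(-4\right) \left(-141 - 10\right) = -9 + 8 \left(-151\right) = -9 - 1208 = -1217$)
$\frac{X{\left(115,183 \right)}}{L} = \frac{183 + 2 \cdot 115}{-1217} = \left(183 + 230\right) \left(- \frac{1}{1217}\right) = 413 \left(- \frac{1}{1217}\right) = - \frac{413}{1217}$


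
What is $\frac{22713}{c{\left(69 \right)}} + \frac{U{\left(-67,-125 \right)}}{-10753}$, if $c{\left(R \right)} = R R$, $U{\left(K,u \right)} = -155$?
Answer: $\frac{81656948}{17065011} \approx 4.785$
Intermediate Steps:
$c{\left(R \right)} = R^{2}$
$\frac{22713}{c{\left(69 \right)}} + \frac{U{\left(-67,-125 \right)}}{-10753} = \frac{22713}{69^{2}} - \frac{155}{-10753} = \frac{22713}{4761} - - \frac{155}{10753} = 22713 \cdot \frac{1}{4761} + \frac{155}{10753} = \frac{7571}{1587} + \frac{155}{10753} = \frac{81656948}{17065011}$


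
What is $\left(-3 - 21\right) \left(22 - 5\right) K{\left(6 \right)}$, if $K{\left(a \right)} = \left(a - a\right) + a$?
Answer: $-2448$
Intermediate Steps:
$K{\left(a \right)} = a$ ($K{\left(a \right)} = 0 + a = a$)
$\left(-3 - 21\right) \left(22 - 5\right) K{\left(6 \right)} = \left(-3 - 21\right) \left(22 - 5\right) 6 = - 24 \left(22 - 5\right) 6 = \left(-24\right) 17 \cdot 6 = \left(-408\right) 6 = -2448$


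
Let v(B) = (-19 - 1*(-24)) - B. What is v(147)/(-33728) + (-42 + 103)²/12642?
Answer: 31824263/106597344 ≈ 0.29855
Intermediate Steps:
v(B) = 5 - B (v(B) = (-19 + 24) - B = 5 - B)
v(147)/(-33728) + (-42 + 103)²/12642 = (5 - 1*147)/(-33728) + (-42 + 103)²/12642 = (5 - 147)*(-1/33728) + 61²*(1/12642) = -142*(-1/33728) + 3721*(1/12642) = 71/16864 + 3721/12642 = 31824263/106597344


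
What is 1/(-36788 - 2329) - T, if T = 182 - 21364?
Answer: 828576293/39117 ≈ 21182.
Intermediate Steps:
T = -21182
1/(-36788 - 2329) - T = 1/(-36788 - 2329) - 1*(-21182) = 1/(-39117) + 21182 = -1/39117 + 21182 = 828576293/39117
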